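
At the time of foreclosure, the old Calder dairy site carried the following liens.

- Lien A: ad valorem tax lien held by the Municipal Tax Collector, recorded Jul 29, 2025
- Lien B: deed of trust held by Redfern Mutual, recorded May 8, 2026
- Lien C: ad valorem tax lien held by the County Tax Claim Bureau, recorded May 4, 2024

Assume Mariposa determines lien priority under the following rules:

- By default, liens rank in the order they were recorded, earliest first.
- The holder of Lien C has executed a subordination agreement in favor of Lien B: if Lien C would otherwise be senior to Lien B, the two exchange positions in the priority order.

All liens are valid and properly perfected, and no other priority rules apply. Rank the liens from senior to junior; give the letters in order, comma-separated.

B, A, C

By effective date: C (May 4, 2024), A (Jul 29, 2025), B (May 8, 2026).
Because C would otherwise rank above B, the subordination swaps them.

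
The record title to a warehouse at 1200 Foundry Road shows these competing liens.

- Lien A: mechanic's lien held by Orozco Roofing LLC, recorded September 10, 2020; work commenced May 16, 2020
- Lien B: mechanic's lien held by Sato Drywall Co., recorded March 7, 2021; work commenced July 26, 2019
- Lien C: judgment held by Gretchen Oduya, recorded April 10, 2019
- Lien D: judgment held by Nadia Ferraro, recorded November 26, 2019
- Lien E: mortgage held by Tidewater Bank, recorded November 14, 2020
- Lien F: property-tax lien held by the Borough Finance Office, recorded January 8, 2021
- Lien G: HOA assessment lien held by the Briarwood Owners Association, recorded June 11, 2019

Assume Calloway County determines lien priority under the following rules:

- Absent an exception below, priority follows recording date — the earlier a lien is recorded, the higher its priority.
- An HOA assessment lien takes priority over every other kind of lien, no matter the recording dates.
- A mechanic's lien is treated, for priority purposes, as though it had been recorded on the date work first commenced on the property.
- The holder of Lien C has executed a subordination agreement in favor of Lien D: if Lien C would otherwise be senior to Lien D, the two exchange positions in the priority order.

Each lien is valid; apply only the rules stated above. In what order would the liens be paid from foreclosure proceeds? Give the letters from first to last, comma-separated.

G, D, B, C, A, E, F

Effective dates after the stated exceptions: A's effective date is May 16, 2020, when work began; B is treated as recorded July 26, 2019, the work-commencement date.
G, as an HOA assessment lien, has superpriority and ranks first.
Ordering the rest by effective date: C (April 10, 2019), B (July 26, 2019), D (November 26, 2019), A (May 16, 2020), E (November 14, 2020), F (January 8, 2021).
C would otherwise be senior to D, so under the subordination agreement C and D exchange positions.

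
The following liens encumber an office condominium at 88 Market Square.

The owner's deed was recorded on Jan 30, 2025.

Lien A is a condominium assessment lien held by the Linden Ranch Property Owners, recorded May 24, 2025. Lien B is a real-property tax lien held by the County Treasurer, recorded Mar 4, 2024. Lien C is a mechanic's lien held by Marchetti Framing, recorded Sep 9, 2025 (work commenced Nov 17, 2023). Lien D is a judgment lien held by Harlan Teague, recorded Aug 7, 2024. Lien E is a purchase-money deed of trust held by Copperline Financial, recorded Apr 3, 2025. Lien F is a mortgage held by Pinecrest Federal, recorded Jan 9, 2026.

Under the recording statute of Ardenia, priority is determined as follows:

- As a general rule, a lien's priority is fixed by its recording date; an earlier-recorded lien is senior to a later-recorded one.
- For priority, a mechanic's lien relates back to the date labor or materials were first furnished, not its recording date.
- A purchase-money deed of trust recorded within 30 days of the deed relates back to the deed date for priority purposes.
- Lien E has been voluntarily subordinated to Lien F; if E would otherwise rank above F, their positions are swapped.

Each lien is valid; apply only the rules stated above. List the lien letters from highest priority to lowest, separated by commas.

First, effective dates: C relates back to Nov 17, 2023 (work commenced); E missed the 30-day window (63 days after the deed), so its recording date stands.
By effective date, earliest first: C (Nov 17, 2023), B (Mar 4, 2024), D (Aug 7, 2024), E (Apr 3, 2025), A (May 24, 2025), F (Jan 9, 2026).
The subordination applies — E was senior to F — so E and F swap.

C, B, D, F, A, E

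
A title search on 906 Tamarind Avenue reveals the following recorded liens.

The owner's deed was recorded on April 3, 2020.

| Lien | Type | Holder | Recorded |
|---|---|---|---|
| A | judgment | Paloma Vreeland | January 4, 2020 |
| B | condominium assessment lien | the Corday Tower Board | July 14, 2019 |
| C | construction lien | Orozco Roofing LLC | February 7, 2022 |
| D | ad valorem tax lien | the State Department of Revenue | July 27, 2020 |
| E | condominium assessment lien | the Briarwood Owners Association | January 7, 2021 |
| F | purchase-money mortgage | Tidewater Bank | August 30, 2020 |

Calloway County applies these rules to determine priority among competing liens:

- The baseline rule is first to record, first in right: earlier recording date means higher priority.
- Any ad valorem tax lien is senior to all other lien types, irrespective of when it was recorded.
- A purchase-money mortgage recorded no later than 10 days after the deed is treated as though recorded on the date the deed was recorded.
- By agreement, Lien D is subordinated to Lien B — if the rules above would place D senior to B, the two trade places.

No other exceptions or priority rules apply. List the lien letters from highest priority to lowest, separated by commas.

First, effective dates: F was recorded 149 days after the deed, outside the 10-day window, so it keeps its recording date.
D is an ad valorem tax lien and takes priority over every other lien.
Ordering the rest by effective date: B (July 14, 2019), A (January 4, 2020), F (August 30, 2020), E (January 7, 2021), C (February 7, 2022).
The subordination applies — D was senior to B — so D and B swap.

B, D, A, F, E, C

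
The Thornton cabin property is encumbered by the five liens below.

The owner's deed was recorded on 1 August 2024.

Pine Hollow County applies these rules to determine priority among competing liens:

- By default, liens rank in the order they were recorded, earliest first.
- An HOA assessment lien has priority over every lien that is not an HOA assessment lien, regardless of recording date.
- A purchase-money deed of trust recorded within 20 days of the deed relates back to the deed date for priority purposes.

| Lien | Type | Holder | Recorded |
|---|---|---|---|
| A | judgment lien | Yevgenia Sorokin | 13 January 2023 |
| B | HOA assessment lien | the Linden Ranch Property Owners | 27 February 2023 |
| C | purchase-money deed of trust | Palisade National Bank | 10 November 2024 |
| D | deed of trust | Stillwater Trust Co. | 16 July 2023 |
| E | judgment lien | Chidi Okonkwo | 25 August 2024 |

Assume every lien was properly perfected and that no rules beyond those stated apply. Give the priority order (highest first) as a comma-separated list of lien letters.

B, A, D, E, C

Effective dates after the stated exceptions: C was recorded 101 days after the deed, outside the 20-day window, so it keeps its recording date.
B, as an HOA assessment lien, has superpriority and ranks first.
Ordering the rest by effective date: A (13 January 2023), D (16 July 2023), E (25 August 2024), C (10 November 2024).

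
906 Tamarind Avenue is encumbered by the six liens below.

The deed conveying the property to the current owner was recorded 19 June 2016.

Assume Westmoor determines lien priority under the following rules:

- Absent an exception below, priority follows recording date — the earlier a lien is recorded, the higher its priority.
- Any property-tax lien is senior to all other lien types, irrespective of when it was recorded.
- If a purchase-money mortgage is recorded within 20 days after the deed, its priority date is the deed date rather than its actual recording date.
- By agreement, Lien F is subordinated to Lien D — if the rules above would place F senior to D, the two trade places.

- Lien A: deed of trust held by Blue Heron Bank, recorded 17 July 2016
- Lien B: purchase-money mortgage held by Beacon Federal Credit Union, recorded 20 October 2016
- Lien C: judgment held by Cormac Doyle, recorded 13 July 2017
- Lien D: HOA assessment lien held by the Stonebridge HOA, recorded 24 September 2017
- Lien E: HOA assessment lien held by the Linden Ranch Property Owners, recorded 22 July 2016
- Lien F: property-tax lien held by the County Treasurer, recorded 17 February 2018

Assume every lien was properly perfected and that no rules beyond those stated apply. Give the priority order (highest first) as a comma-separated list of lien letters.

Effective dates: B was recorded 123 days after the deed, outside the 20-day window, so it keeps its recording date.
As a property-tax lien, F is senior to every other lien.
The other liens, earliest effective date first: A (17 July 2016), E (22 July 2016), B (20 October 2016), C (13 July 2017), D (24 September 2017).
F is senior to D before the subordination, so the two trade places.

D, A, E, B, C, F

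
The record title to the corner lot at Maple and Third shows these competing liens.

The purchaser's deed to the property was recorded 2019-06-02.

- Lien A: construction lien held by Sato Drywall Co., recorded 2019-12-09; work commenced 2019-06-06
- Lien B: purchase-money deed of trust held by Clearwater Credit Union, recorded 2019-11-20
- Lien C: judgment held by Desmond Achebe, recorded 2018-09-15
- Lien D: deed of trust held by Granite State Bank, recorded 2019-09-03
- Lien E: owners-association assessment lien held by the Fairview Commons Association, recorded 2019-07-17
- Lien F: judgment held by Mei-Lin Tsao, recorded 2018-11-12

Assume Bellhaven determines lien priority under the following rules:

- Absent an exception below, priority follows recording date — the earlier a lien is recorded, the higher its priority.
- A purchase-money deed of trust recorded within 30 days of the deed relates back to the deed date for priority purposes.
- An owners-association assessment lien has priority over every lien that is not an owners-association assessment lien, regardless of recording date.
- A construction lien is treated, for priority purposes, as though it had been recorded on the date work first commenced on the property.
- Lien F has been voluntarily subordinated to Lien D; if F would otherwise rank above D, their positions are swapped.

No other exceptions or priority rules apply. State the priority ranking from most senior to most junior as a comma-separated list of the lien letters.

First, effective dates: A is treated as recorded 2019-06-06, the work-commencement date; B was recorded 171 days after the deed — beyond 30 days — so no relation-back applies.
E is an owners-association assessment lien and takes priority over every other lien.
Among the remaining liens, by effective date: C (2018-09-15), F (2018-11-12), A (2019-06-06), D (2019-09-03), B (2019-11-20).
F would otherwise be senior to D, so under the subordination agreement F and D exchange positions.

E, C, D, A, F, B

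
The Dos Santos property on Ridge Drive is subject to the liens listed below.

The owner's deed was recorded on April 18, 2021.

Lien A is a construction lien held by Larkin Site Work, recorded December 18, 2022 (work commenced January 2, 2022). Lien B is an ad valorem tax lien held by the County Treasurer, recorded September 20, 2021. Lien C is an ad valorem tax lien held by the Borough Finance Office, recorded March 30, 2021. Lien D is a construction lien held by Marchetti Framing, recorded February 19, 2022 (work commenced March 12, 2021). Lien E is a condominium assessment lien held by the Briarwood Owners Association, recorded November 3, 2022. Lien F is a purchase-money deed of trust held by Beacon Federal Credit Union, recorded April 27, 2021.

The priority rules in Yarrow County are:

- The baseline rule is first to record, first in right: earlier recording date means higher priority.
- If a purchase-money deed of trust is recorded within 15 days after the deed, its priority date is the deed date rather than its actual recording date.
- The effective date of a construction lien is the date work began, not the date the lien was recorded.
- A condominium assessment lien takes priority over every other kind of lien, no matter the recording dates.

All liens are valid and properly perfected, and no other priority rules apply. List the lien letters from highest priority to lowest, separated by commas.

Effective dates: A's effective date is January 2, 2022, when work began; D's effective date is March 12, 2021, when work began; F relates back to the deed date April 18, 2021.
E is a condominium assessment lien, so it outranks all other liens regardless of date.
Among the remaining liens, by effective date: D (March 12, 2021), C (March 30, 2021), F (April 18, 2021), B (September 20, 2021), A (January 2, 2022).

E, D, C, F, B, A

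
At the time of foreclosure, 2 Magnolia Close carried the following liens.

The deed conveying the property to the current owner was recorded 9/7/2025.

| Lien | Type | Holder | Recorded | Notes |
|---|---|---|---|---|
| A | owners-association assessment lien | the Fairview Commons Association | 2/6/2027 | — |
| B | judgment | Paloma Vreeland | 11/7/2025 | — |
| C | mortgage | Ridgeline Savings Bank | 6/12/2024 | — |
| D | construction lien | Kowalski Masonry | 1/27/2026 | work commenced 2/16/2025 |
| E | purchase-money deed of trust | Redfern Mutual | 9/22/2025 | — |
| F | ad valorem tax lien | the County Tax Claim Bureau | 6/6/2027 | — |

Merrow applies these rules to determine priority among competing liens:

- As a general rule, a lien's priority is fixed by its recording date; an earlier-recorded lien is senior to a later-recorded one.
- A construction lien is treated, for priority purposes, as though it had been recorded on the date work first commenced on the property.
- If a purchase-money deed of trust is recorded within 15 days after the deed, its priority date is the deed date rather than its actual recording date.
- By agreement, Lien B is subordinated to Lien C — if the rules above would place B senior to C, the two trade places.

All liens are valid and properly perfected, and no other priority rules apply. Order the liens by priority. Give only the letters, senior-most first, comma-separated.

C, D, E, B, A, F

Adjusting effective dates: D's effective date is 2/16/2025, when work began; E relates back to the deed date 9/7/2025.
Ordering by effective date: C (6/12/2024), D (2/16/2025), E (9/7/2025), B (11/7/2025), A (2/6/2027), F (6/6/2027).
Since B is not senior to C, the subordination leaves the order unchanged.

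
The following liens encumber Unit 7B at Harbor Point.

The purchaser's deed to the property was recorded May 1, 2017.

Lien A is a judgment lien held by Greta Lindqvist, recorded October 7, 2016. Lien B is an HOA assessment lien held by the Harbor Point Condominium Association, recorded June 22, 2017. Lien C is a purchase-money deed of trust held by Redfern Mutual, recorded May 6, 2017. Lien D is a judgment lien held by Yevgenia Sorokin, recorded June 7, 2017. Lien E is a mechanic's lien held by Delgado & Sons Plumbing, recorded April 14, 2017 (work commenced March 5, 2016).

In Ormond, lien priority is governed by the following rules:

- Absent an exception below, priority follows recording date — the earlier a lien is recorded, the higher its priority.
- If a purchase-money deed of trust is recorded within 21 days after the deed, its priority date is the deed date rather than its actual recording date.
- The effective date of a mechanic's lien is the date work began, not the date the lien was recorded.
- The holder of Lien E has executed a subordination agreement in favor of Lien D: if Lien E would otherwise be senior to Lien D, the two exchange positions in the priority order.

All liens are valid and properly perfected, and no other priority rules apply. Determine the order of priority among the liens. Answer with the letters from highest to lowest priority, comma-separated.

D, A, C, E, B

Effective dates after the stated exceptions: C relates back to the deed date May 1, 2017; E relates back to March 5, 2016 (work commenced).
By effective date, earliest first: E (March 5, 2016), A (October 7, 2016), C (May 1, 2017), D (June 7, 2017), B (June 22, 2017).
E is senior to D before the subordination, so the two trade places.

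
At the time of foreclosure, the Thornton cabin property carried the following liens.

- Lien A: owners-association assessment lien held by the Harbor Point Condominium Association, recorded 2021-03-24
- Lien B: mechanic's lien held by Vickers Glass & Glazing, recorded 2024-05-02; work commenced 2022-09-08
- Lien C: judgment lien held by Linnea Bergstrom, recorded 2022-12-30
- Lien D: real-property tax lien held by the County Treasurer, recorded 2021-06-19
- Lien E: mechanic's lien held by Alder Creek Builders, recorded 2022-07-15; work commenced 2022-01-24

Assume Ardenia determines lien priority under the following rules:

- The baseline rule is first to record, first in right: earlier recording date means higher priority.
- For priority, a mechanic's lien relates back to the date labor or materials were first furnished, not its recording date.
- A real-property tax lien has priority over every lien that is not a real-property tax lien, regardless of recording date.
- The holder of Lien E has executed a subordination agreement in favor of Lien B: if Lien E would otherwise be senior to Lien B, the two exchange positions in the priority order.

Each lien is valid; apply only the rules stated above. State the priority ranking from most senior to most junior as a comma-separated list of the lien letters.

First, effective dates: B is treated as recorded 2022-09-08, the work-commencement date; E's effective date is 2022-01-24, when work began.
D is a real-property tax lien and takes priority over every other lien.
Remaining liens by effective date: A (2021-03-24), E (2022-01-24), B (2022-09-08), C (2022-12-30).
E would otherwise be senior to B, so under the subordination agreement E and B exchange positions.

D, A, B, E, C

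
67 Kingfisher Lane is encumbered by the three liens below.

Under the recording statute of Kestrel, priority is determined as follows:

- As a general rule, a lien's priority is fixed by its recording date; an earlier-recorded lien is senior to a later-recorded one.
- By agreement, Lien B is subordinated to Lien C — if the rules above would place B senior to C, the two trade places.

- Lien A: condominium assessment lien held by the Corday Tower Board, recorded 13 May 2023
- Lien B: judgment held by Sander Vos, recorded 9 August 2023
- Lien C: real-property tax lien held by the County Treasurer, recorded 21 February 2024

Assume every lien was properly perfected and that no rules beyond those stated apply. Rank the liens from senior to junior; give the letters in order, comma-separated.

A, C, B

Ordering by effective date: A (13 May 2023), B (9 August 2023), C (21 February 2024).
The subordination applies — B was senior to C — so B and C swap.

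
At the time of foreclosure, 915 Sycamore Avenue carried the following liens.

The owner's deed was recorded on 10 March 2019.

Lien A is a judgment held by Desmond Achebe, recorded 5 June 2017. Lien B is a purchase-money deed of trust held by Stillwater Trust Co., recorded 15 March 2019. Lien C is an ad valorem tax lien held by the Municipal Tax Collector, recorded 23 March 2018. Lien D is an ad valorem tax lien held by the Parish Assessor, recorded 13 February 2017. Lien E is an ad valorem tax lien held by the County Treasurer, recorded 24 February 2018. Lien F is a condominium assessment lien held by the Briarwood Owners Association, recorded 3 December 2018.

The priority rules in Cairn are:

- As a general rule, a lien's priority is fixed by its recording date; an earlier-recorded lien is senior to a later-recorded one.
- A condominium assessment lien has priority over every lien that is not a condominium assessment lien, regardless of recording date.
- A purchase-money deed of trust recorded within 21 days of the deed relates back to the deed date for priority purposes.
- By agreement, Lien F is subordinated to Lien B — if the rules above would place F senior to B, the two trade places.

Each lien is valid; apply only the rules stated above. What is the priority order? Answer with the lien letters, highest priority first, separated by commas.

B, D, A, E, C, F

Effective dates: B was recorded within the 21-day window, so its effective date is the deed date 10 March 2019.
F, as a condominium assessment lien, has superpriority and ranks first.
Among the remaining liens, by effective date: D (13 February 2017), A (5 June 2017), E (24 February 2018), C (23 March 2018), B (10 March 2019).
F would otherwise be senior to B, so under the subordination agreement F and B exchange positions.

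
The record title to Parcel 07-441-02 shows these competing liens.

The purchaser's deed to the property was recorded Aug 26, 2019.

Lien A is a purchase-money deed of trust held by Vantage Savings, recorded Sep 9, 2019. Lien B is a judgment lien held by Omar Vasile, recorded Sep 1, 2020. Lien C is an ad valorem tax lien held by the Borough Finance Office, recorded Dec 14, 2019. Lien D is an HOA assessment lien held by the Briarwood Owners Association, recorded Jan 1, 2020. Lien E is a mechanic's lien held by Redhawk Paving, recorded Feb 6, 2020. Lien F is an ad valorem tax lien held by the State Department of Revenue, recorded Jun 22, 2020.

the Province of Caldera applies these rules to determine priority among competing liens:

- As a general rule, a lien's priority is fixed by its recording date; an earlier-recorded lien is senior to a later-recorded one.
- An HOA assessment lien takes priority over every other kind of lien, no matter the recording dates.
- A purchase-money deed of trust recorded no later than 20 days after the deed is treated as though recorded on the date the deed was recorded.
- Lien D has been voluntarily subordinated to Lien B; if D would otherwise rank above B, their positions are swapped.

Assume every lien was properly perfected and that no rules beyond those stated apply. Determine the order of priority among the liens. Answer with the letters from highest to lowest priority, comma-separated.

Effective dates: A was recorded within the 20-day window, so its effective date is the deed date Aug 26, 2019.
D, as an HOA assessment lien, has superpriority and ranks first.
Remaining liens by effective date: A (Aug 26, 2019), C (Dec 14, 2019), E (Feb 6, 2020), F (Jun 22, 2020), B (Sep 1, 2020).
D would otherwise be senior to B, so under the subordination agreement D and B exchange positions.

B, A, C, E, F, D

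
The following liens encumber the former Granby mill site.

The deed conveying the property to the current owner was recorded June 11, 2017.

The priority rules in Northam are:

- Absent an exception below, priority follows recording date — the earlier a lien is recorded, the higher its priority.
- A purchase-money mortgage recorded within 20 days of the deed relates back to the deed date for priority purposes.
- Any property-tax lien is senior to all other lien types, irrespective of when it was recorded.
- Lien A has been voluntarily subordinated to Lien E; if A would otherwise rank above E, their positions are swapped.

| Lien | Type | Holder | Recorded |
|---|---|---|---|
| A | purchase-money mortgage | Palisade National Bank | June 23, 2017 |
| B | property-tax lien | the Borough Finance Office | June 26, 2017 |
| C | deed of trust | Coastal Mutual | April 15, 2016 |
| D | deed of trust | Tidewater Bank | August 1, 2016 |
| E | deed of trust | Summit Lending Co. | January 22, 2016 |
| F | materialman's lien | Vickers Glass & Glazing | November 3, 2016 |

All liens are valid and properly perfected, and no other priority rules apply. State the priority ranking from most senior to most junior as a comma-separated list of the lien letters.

Effective dates after the stated exceptions: A relates back to the deed date June 11, 2017.
B is a property-tax lien and takes priority over every other lien.
Among the remaining liens, by effective date: E (January 22, 2016), C (April 15, 2016), D (August 1, 2016), F (November 3, 2016), A (June 11, 2017).
A already ranks below E; the subordination has no effect.

B, E, C, D, F, A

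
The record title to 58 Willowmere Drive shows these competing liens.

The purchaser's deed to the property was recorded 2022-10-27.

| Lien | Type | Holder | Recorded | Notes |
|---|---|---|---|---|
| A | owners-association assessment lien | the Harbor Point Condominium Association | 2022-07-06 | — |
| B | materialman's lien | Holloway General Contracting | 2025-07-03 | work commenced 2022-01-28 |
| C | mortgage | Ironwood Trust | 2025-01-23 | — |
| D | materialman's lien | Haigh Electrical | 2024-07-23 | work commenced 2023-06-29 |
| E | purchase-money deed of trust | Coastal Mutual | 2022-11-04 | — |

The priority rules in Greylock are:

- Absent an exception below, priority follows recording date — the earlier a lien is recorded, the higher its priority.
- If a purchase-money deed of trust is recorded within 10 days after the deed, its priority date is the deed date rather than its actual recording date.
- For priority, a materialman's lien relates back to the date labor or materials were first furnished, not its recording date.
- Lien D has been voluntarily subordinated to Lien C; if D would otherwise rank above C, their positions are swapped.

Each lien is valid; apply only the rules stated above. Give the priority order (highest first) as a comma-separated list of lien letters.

Effective dates: B relates back to 2022-01-28 (work commenced); D's effective date is 2023-06-29, when work began; E's effective date is the deed date, 2022-10-27.
Ordering by effective date: B (2022-01-28), A (2022-07-06), E (2022-10-27), D (2023-06-29), C (2025-01-23).
D is senior to C before the subordination, so the two trade places.

B, A, E, C, D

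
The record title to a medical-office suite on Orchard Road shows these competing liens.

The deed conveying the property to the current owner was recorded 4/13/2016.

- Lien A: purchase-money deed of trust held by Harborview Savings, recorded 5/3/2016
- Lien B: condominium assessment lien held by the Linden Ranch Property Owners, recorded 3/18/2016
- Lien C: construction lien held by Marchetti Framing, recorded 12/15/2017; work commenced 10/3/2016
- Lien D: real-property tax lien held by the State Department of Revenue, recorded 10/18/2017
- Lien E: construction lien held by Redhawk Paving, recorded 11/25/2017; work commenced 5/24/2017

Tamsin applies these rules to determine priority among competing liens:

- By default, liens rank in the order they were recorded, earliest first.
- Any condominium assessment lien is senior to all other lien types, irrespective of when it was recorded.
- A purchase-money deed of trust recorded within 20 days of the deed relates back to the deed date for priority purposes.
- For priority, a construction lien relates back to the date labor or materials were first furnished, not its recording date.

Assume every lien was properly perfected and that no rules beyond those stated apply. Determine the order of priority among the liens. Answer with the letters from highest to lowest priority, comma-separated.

B, A, C, E, D

Effective dates: A was recorded within the 20-day window, so its effective date is the deed date 4/13/2016; C's effective date is 10/3/2016, when work began; E is treated as recorded 5/24/2017, the work-commencement date.
B, as a condominium assessment lien, has superpriority and ranks first.
Remaining liens by effective date: A (4/13/2016), C (10/3/2016), E (5/24/2017), D (10/18/2017).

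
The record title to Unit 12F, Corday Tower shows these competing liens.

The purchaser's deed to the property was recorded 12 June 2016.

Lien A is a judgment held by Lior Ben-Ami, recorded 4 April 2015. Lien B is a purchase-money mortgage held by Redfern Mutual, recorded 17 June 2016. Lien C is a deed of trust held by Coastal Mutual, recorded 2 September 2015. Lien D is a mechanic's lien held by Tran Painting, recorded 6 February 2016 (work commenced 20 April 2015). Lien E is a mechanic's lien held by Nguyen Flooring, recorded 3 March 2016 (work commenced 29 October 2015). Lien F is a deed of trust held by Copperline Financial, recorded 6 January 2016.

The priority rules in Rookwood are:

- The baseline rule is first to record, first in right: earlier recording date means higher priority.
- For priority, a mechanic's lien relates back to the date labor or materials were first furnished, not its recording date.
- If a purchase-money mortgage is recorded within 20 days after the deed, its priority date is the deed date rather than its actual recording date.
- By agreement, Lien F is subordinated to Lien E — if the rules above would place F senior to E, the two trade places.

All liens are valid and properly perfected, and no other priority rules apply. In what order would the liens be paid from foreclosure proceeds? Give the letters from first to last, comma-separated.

A, D, C, E, F, B

Adjusting effective dates: B's effective date is the deed date, 12 June 2016; D relates back to 20 April 2015 (work commenced); E's effective date is 29 October 2015, when work began.
By effective date, earliest first: A (4 April 2015), D (20 April 2015), C (2 September 2015), E (29 October 2015), F (6 January 2016), B (12 June 2016).
Since F is not senior to E, the subordination leaves the order unchanged.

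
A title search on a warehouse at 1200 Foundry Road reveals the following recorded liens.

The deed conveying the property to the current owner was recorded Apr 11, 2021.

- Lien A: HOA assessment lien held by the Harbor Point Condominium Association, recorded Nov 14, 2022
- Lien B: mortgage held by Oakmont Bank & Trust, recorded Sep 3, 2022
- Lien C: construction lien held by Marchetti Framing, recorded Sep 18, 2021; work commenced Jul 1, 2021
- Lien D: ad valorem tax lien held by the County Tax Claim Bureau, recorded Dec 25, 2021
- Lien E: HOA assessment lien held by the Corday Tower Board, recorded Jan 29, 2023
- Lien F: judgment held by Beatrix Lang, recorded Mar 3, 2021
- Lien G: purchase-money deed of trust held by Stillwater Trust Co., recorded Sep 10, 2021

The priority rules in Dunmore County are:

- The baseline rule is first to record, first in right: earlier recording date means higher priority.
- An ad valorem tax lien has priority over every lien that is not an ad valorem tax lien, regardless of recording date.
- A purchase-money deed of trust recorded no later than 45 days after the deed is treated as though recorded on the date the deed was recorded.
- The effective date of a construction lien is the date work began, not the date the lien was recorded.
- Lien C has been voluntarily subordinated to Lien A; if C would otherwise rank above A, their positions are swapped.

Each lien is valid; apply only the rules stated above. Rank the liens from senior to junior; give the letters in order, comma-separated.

D, F, A, G, B, C, E

Adjusting effective dates: C is treated as recorded Jul 1, 2021, the work-commencement date; G was recorded 152 days after the deed — beyond 45 days — so no relation-back applies.
As an ad valorem tax lien, D is senior to every other lien.
Among the remaining liens, by effective date: F (Mar 3, 2021), C (Jul 1, 2021), G (Sep 10, 2021), B (Sep 3, 2022), A (Nov 14, 2022), E (Jan 29, 2023).
C would otherwise be senior to A, so under the subordination agreement C and A exchange positions.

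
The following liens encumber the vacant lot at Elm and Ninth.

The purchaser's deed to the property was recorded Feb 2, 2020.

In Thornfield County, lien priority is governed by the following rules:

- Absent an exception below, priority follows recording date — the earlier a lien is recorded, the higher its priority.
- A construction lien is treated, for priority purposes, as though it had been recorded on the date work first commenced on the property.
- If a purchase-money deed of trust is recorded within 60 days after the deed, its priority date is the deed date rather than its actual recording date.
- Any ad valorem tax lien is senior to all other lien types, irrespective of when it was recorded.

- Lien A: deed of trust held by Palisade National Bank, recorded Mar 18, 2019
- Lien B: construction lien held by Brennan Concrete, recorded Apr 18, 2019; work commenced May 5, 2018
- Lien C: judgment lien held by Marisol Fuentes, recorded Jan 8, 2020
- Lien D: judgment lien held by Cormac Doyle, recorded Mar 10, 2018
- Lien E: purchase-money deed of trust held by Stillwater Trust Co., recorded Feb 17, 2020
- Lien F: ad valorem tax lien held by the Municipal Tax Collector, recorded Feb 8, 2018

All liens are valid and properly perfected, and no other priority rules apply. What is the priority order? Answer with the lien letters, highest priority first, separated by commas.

First, effective dates: B relates back to May 5, 2018 (work commenced); E relates back to the deed date Feb 2, 2020.
F is an ad valorem tax lien and takes priority over every other lien.
Ordering the rest by effective date: D (Mar 10, 2018), B (May 5, 2018), A (Mar 18, 2019), C (Jan 8, 2020), E (Feb 2, 2020).

F, D, B, A, C, E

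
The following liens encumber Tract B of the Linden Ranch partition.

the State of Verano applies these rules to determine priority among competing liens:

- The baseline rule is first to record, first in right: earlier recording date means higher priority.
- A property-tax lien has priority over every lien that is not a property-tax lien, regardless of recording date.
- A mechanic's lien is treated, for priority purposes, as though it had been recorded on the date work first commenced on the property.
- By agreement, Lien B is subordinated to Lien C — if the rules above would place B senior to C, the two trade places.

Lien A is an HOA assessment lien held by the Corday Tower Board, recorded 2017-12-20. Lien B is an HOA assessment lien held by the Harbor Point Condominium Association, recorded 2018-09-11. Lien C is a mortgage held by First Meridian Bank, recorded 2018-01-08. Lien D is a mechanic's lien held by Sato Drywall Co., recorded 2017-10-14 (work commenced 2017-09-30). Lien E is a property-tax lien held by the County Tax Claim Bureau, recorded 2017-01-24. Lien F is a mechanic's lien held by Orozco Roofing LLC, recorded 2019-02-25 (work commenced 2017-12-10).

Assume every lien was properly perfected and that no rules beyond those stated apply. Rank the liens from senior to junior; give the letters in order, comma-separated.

E, D, F, A, C, B

Effective dates: D's effective date is 2017-09-30, when work began; F relates back to 2017-12-10 (work commenced).
E is a property-tax lien and takes priority over every other lien.
Ordering the rest by effective date: D (2017-09-30), F (2017-12-10), A (2017-12-20), C (2018-01-08), B (2018-09-11).
B is already junior to C, so the subordination agreement changes nothing.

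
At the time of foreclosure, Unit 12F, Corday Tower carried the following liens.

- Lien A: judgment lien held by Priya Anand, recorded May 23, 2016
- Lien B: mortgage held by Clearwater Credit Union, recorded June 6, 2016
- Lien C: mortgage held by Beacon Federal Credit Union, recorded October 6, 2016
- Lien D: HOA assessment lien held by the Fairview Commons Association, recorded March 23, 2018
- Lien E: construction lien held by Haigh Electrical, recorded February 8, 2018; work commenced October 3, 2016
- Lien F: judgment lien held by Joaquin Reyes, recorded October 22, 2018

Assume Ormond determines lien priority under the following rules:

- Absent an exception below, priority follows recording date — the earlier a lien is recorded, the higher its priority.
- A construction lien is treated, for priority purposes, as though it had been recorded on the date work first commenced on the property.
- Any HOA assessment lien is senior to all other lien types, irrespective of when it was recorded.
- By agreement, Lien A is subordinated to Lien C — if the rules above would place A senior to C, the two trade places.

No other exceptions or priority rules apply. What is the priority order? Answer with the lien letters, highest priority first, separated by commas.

D, C, B, E, A, F

Adjusting effective dates: E's effective date is October 3, 2016, when work began.
As an HOA assessment lien, D is senior to every other lien.
Among the remaining liens, by effective date: A (May 23, 2016), B (June 6, 2016), E (October 3, 2016), C (October 6, 2016), F (October 22, 2018).
A is senior to C before the subordination, so the two trade places.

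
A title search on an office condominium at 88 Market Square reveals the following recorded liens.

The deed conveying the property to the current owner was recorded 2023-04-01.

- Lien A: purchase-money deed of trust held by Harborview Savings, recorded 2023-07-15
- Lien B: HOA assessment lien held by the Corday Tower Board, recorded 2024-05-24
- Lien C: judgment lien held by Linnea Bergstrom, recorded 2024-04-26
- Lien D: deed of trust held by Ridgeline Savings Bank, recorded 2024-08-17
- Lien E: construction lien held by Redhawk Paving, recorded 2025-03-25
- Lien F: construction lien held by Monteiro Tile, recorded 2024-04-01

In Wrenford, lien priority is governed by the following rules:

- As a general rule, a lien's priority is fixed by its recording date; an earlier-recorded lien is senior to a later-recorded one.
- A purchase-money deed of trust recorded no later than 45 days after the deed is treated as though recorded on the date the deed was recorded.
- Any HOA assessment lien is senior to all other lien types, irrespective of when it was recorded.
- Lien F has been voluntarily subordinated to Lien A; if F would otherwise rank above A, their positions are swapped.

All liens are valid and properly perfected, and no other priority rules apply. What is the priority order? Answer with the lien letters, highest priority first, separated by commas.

B, A, F, C, D, E

Effective dates after the stated exceptions: A was recorded 105 days after the deed, outside the 45-day window, so it keeps its recording date.
As an HOA assessment lien, B is senior to every other lien.
Among the remaining liens, by effective date: A (2023-07-15), F (2024-04-01), C (2024-04-26), D (2024-08-17), E (2025-03-25).
Since F is not senior to A, the subordination leaves the order unchanged.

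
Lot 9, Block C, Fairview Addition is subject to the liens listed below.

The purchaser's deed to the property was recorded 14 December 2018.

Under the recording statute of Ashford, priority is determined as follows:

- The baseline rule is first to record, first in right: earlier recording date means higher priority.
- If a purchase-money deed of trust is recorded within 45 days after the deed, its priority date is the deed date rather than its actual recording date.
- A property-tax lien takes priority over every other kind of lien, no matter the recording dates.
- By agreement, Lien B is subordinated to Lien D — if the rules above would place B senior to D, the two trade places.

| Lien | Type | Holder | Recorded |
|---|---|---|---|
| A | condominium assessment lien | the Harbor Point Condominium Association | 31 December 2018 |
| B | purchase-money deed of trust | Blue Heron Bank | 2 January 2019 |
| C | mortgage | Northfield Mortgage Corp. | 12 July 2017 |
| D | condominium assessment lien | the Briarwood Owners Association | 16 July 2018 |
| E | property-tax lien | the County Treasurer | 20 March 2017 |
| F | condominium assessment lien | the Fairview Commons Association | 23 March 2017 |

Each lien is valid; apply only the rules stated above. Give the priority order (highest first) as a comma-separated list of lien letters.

Adjusting effective dates: B relates back to the deed date 14 December 2018.
E, as a property-tax lien, has superpriority and ranks first.
Among the remaining liens, by effective date: F (23 March 2017), C (12 July 2017), D (16 July 2018), B (14 December 2018), A (31 December 2018).
Since B is not senior to D, the subordination leaves the order unchanged.

E, F, C, D, B, A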